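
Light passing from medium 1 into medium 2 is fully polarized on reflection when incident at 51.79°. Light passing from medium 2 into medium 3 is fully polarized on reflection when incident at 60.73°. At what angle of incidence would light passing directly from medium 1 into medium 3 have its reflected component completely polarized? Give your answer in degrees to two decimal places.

θ_B ≈ 66.19°

n₂/n₁ = tan 51.79° = 1.2703 and n₃/n₂ = tan 60.73° = 1.7842.
So n₃/n₁ = (n₂/n₁)(n₃/n₂) = 1.2703 × 1.7842 = 2.2665.
θ_B(1→3) = arctan(2.2665) = 66.19°.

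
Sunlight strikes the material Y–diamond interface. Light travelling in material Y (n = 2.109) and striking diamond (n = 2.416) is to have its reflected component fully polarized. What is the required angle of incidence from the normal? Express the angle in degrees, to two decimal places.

θ_B ≈ 48.88°

Here n₂/n₁ = 2.416/2.109 = 1.1456, and Brewster's law gives tan θ_B = n₂/n₁. Taking the arctangent, θ_B = 48.88°.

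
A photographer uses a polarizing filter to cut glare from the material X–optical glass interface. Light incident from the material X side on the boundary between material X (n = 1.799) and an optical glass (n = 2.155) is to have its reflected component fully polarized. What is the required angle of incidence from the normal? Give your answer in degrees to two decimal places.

Here n₂/n₁ = 2.155/1.799 = 1.1979, and Brewster's law gives tan θ_B = n₂/n₁.
θ_B = arctan(1.1979) = 50.14°.

θ_B ≈ 50.14°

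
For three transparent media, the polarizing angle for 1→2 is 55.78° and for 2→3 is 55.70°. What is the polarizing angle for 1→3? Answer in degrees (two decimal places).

n₂/n₁ = tan 55.78° = 1.4704 and n₃/n₂ = tan 55.70° = 1.4659.
n₃/n₁ = 2.1555. Then tan θ_B(1→3) = n₃/n₁, so θ_B(1→3) = arctan(2.1555) = 65.11°.

θ_B ≈ 65.11°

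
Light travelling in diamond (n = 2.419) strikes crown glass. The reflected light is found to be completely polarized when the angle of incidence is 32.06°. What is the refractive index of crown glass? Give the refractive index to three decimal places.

At the polarizing angle, tan θ_B = n₂/n₁ with n₁ on the incident side (diamond) and n₂ on the transmitted side (crown glass).
n₂ = n₁ tan θ_B = 2.419 × tan 32.06° = 1.515.

n ≈ 1.515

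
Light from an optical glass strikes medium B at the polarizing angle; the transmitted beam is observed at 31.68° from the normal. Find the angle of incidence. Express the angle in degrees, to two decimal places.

θ_B ≈ 58.32°

Brewster's condition makes the reflected and refracted beams perpendicular: θ_B + θ_t = 90°.
So θ_B = 90° − θ_t = 90° − 31.68° = 58.32°.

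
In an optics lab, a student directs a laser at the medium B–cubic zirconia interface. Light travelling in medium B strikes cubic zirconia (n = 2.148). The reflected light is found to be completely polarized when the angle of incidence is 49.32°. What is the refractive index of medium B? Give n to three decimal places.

Full polarization of the reflected beam means tan θ_B = n₂/n₁, where n₁ is the incident medium (medium B).
n₁ = n₂ / tan θ_B = 2.148 / tan 49.32° = 1.846.

n ≈ 1.846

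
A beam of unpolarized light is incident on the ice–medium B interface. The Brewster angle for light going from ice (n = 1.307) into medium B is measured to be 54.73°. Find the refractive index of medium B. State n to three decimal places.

n ≈ 1.848

Brewster's law: tan θ_B = n₂/n₁ (light incident in ice, refracted into medium B).
n₂ = n₁ tan θ_B = 1.307 × tan 54.73° = 1.848.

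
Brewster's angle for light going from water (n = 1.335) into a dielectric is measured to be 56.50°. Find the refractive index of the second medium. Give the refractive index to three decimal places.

Full polarization of the reflected beam means tan θ_B = n₂/n₁, where n₁ is the incident medium (water).
n₂ = n₁ tan θ_B = 1.335 × tan 56.50° = 2.017.

n ≈ 2.017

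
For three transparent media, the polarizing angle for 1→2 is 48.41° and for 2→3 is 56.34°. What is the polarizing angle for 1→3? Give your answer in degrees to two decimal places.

n₂/n₁ = tan 48.41° = 1.1267 and n₃/n₂ = tan 56.34° = 1.5017.
So n₃/n₁ = (n₂/n₁)(n₃/n₂) = 1.1267 × 1.5017 = 1.6920.
θ_B(1→3) = arctan(1.6920) = 59.42°.

θ_B ≈ 59.42°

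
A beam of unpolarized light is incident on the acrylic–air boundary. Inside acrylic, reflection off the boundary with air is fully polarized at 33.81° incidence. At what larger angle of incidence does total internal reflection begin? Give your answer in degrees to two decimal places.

θ_c ≈ 42.04°

n₂/n₁ = tan 33.81° = 0.6697; the critical angle satisfies sin θ_c = n₂/n₁.
θ_c = arcsin(0.6697) = 42.04°.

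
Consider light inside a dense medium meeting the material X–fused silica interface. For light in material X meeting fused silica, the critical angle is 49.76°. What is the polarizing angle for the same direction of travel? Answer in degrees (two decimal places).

θ_B ≈ 37.36°

n₂/n₁ = sin θ_c = sin 49.76° = 0.7633.
tan θ_B equals the same ratio, so θ_B = arctan(0.7633) = 37.36°.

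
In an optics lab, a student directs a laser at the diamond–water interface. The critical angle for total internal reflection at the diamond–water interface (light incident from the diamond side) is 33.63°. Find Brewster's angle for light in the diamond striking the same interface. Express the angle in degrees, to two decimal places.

θ_B ≈ 28.98°

sin θ_c = n₂/n₁, so n₂/n₁ = sin 33.63° = 0.5538.
Brewster: tan θ_B = n₂/n₁ = 0.5538.
θ_B = arctan(0.5538) = 28.98°.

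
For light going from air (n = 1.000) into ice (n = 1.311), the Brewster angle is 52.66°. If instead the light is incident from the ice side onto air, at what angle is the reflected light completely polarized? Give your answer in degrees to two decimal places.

θ_B' ≈ 37.34°

tan θ_B' = n₁/n₂ = 1/tan θ_B, so θ_B' = 90° − θ_B.
θ_B' = 90° − 52.66° = 37.34°.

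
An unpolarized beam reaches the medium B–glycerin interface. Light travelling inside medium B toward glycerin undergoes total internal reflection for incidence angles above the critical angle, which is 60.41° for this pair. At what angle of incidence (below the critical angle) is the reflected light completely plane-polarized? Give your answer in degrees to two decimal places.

At the critical angle sin θ_c = n₂/n₁, giving n₂/n₁ = sin 60.41° = 0.8696.
Then tan θ_B = n₂/n₁ = 0.8696, so θ_B = arctan 0.8696 = 41.01°.

θ_B ≈ 41.01°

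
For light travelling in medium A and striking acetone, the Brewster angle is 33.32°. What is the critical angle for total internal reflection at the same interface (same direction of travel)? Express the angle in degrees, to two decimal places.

θ_c ≈ 41.10°

From Brewster, n₂/n₁ = tan θ_B = tan 33.32° = 0.6574.
Then sin θ_c = n₂/n₁ = 0.6574, so θ_c = arcsin 0.6574 = 41.10°.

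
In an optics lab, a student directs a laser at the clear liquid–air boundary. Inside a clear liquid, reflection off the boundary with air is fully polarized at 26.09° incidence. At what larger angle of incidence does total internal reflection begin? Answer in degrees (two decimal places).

n₂/n₁ = tan 26.09° = 0.4897; the critical angle satisfies sin θ_c = n₂/n₁.
θ_c = arcsin(0.4897) = 29.32°.

θ_c ≈ 29.32°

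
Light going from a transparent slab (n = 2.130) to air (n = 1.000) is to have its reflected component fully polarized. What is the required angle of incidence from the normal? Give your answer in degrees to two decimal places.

The reflected p-component vanishes when tan θ_B = n₂/n₁.
tan θ_B = n₂/n₁ = 1.000/2.130 = 0.4695.
So θ_B = arctan 0.4695 = 25.15°.

θ_B ≈ 25.15°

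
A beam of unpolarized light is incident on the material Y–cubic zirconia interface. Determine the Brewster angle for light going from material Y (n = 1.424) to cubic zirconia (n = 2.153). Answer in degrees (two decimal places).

θ_B ≈ 56.52°

Here n₂/n₁ = 2.153/1.424 = 1.5119, and Brewster's law gives tan θ_B = n₂/n₁.
So θ_B = arctan 1.5119 = 56.52°.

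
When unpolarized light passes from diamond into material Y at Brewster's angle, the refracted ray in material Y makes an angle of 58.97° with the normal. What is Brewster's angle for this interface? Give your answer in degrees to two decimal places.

θ_B ≈ 31.03°

At Brewster's angle the reflected and refracted rays are perpendicular, so θ_B + θ_t = 90°.
θ_B = 90° − 58.97° = 31.03°.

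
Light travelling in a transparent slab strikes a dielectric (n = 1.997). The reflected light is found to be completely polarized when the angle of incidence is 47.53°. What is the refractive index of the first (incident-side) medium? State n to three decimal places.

At the polarizing angle, tan θ_B = n₂/n₁ with n₁ on the incident side (a transparent slab) and n₂ on the transmitted side (a dielectric).
n₁ = n₂ / tan θ_B = 1.997 / tan 47.53° = 1.828.

n ≈ 1.828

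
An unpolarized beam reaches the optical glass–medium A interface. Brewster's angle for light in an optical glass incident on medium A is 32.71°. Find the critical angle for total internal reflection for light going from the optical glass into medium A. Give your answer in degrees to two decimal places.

θ_c ≈ 39.96°

tan θ_B = n₂/n₁ = tan 32.71° = 0.6422.
Total internal reflection: sin θ_c = n₂/n₁ = 0.6422.
θ_c = arcsin(0.6422) = 39.96°.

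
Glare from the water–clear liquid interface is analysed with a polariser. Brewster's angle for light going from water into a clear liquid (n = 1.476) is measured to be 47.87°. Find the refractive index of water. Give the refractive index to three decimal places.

Brewster's law: tan θ_B = n₂/n₁ (light incident in water, refracted into a clear liquid).
n₁ = n₂ / tan θ_B = 1.476 / tan 47.87° = 1.335.

n ≈ 1.335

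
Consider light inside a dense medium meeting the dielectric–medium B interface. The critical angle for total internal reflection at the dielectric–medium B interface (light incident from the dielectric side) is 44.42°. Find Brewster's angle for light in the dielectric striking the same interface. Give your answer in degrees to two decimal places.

θ_B ≈ 34.99°

sin θ_c = n₂/n₁, so n₂/n₁ = sin 44.42° = 0.6999.
Brewster: tan θ_B = n₂/n₁ = 0.6999.
θ_B = arctan(0.6999) = 34.99°.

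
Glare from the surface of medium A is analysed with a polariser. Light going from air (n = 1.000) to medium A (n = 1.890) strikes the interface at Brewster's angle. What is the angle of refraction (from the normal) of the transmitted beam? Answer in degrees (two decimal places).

θ_t ≈ 27.88°

First find Brewster's angle: tan θ_B = 1.890/1.000 = 1.8900, giving θ_B = 62.12°.
Since θ_B + θ_t = 90° at Brewster incidence, θ_t = 90° − 62.12° = 27.88°.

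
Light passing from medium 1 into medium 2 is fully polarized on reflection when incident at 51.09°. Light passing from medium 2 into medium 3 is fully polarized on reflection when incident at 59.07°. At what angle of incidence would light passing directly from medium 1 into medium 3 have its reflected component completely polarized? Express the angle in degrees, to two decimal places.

n₂/n₁ = tan 51.09° = 1.2389 and n₃/n₂ = tan 59.07° = 1.6689.
n₃/n₁ = 2.0675. Then tan θ_B(1→3) = n₃/n₁, so θ_B(1→3) = arctan(2.0675) = 64.19°.

θ_B ≈ 64.19°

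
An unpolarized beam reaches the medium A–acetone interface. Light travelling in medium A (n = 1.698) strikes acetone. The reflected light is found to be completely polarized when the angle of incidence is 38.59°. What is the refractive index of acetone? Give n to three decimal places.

n ≈ 1.355

Brewster's law: tan θ_B = n₂/n₁ (light incident in medium A, refracted into acetone).
n₂ = n₁ tan θ_B = 1.698 × tan 38.59° = 1.355.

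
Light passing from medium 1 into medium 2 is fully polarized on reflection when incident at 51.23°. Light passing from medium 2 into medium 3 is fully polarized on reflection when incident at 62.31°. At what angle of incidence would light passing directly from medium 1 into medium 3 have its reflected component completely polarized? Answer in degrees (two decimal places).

Each Brewster angle gives a ratio: n₂/n₁ = tan 51.23° = 1.2451, n₃/n₂ = tan 62.31° = 1.9055.
So n₃/n₁ = (n₂/n₁)(n₃/n₂) = 1.2451 × 1.9055 = 2.3725.
θ_B(1→3) = arctan(2.3725) = 67.15°.

θ_B ≈ 67.15°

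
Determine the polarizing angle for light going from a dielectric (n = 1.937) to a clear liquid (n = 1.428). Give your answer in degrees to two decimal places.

Brewster's condition: tan θ_B = n₂/n₁ = 1.428/1.937 = 0.7372. Taking the arctangent, θ_B = 36.40°.

θ_B ≈ 36.40°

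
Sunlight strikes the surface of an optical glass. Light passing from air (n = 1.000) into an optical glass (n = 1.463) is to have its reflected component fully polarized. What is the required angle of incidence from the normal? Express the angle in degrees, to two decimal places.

At Brewster's angle the reflected and refracted rays are perpendicular, which with Snell's law gives tan θ_B = n₂/n₁.
Here n₂/n₁ = 1.463/1.000 = 1.4630, and Brewster's law gives tan θ_B = n₂/n₁.
θ_B = arctan(1.4630) = 55.65°.

θ_B ≈ 55.65°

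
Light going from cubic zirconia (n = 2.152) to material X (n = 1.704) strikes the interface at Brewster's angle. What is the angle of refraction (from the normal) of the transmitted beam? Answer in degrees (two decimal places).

First find Brewster's angle: tan θ_B = 1.704/2.152 = 0.7918, giving θ_B = 38.37°.
The refracted ray is perpendicular to the reflected ray, so θ_t = 90° − θ_B = 51.63°.

θ_t ≈ 51.63°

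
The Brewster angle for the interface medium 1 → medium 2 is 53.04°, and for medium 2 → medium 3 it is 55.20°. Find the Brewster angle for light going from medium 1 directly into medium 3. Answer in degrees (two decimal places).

n₂/n₁ = tan 53.04° = 1.3290 and n₃/n₂ = tan 55.20° = 1.4388.
So n₃/n₁ = (n₂/n₁)(n₃/n₂) = 1.3290 × 1.4388 = 1.9121.
θ_B(1→3) = arctan(1.9121) = 62.39°.

θ_B ≈ 62.39°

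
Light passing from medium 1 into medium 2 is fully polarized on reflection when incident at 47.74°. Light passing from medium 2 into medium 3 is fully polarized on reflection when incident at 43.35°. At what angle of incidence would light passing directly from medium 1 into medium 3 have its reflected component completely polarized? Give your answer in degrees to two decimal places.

tan θ_B(1→2) = n₂/n₁ = tan 47.74° = 1.1005.
tan θ_B(2→3) = n₃/n₂ = tan 43.35° = 0.9440.
n₃/n₁ = 1.0389. Then tan θ_B(1→3) = n₃/n₁, so θ_B(1→3) = arctan(1.0389) = 46.09°.

θ_B ≈ 46.09°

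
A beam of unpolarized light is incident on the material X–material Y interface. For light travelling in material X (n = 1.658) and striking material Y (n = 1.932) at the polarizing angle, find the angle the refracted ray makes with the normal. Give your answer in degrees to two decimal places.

θ_t ≈ 40.64°

tan θ_B = n₂/n₁ = 1.932/1.658 = 1.1653, so θ_B = 49.36°.
At Brewster's angle the reflected and refracted rays are perpendicular, so θ_t = 90° − θ_B = 90° − 49.36° = 40.64°.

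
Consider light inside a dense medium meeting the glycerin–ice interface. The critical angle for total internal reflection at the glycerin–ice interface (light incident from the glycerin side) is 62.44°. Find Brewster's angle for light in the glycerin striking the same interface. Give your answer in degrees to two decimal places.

sin θ_c = n₂/n₁, so n₂/n₁ = sin 62.44° = 0.8865.
Brewster: tan θ_B = n₂/n₁ = 0.8865.
θ_B = arctan(0.8865) = 41.56°.

θ_B ≈ 41.56°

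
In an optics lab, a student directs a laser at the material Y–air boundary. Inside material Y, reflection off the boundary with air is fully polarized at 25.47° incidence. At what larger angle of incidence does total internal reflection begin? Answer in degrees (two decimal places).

θ_c ≈ 28.45°

From Brewster, n₂/n₁ = tan θ_B = tan 25.47° = 0.4763.
Then sin θ_c = n₂/n₁ = 0.4763, so θ_c = arcsin 0.4763 = 28.45°.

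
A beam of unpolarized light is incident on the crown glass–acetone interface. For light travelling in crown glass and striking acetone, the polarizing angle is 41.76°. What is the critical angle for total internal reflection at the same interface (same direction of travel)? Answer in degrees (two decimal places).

θ_c ≈ 63.23°

tan θ_B = n₂/n₁ = tan 41.76° = 0.8928.
Total internal reflection: sin θ_c = n₂/n₁ = 0.8928.
θ_c = arcsin(0.8928) = 63.23°.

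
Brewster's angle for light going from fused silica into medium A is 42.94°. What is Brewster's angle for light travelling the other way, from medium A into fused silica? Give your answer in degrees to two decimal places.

θ_B' ≈ 47.06°

The two Brewster angles are complementary: θ_B' = 90° − θ_B = 90° − 42.94° = 47.06°.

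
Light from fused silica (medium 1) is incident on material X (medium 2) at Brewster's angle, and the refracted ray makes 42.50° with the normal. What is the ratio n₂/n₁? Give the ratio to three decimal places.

n₂/n₁ ≈ 1.091

θ_B + θ_t = 90°, so θ_B = 90° − 42.50° = 47.50°.
tan θ_B = n₂/n₁, so n₂/n₁ = tan 47.50° = 1.091.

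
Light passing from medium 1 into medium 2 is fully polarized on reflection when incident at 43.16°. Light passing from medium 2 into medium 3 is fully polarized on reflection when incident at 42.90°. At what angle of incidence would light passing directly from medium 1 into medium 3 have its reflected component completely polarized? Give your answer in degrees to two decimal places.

tan θ_B(1→2) = n₂/n₁ = tan 43.16° = 0.9377.
tan θ_B(2→3) = n₃/n₂ = tan 42.90° = 0.9293.
So n₃/n₁ = (n₂/n₁)(n₃/n₂) = 0.9377 × 0.9293 = 0.8714.
θ_B(1→3) = arctan(0.8714) = 41.07°.

θ_B ≈ 41.07°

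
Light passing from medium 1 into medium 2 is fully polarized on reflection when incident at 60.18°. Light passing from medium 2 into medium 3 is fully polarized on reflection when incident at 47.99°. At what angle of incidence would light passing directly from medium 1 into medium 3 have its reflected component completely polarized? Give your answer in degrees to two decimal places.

θ_B ≈ 62.69°

n₂/n₁ = tan 60.18° = 1.7447 and n₃/n₂ = tan 47.99° = 1.1102.
n₃/n₁ = 1.9370. Then tan θ_B(1→3) = n₃/n₁, so θ_B(1→3) = arctan(1.9370) = 62.69°.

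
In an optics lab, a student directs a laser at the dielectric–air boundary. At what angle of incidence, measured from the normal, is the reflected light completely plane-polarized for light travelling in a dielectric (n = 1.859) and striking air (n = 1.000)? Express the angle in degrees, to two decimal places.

Here n₂/n₁ = 1.000/1.859 = 0.5379, and Brewster's law gives tan θ_B = n₂/n₁.
θ_B = arctan(0.5379) = 28.28°.

θ_B ≈ 28.28°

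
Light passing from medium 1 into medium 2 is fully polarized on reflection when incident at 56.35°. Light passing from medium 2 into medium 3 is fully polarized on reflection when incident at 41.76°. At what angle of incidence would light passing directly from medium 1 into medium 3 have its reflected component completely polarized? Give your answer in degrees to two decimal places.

n₂/n₁ = tan 56.35° = 1.5023 and n₃/n₂ = tan 41.76° = 0.8928.
So n₃/n₁ = (n₂/n₁)(n₃/n₂) = 1.5023 × 0.8928 = 1.3413.
θ_B(1→3) = arctan(1.3413) = 53.29°.

θ_B ≈ 53.29°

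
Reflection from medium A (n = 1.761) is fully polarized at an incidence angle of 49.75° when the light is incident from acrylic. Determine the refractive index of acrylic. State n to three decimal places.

At the Brewster angle, tan θ_B = n₂/n₁ with n₁ on the incident side (acrylic) and n₂ on the transmitted side (medium A).
n₁ = n₂ / tan θ_B = 1.761 / tan 49.75° = 1.491.

n ≈ 1.491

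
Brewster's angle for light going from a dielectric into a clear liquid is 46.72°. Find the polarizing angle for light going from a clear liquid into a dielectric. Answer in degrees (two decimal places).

tan θ_B' = n₁/n₂ = 1/tan θ_B, so θ_B' = 90° − θ_B.
θ_B' = 90° − 46.72° = 43.28°.

θ_B' ≈ 43.28°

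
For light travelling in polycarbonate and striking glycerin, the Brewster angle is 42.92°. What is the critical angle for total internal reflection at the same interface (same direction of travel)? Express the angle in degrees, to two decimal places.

θ_c ≈ 68.42°

tan θ_B = n₂/n₁ = tan 42.92° = 0.9299.
Total internal reflection: sin θ_c = n₂/n₁ = 0.9299.
θ_c = arcsin(0.9299) = 68.42°.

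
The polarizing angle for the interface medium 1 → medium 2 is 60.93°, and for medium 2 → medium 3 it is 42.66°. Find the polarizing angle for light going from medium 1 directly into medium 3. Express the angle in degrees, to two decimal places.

θ_B ≈ 58.90°

tan θ_B(1→2) = n₂/n₁ = tan 60.93° = 1.7989.
tan θ_B(2→3) = n₃/n₂ = tan 42.66° = 0.9215.
n₃/n₁ = 1.6576. Then tan θ_B(1→3) = n₃/n₁, so θ_B(1→3) = arctan(1.6576) = 58.90°.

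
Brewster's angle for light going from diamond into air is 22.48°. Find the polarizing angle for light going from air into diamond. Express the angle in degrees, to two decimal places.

θ_B' ≈ 67.52°

Reversing the direction swaps n₁ and n₂, so tan θ_B' = 1/tan θ_B and θ_B' = 90° − θ_B.
Hence θ_B' = 90° − 22.48° = 67.52°.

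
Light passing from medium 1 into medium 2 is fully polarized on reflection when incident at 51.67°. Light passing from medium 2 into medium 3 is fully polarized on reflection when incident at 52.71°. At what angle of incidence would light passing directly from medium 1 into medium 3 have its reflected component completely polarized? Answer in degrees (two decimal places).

θ_B ≈ 58.95°

Each Brewster angle gives a ratio: n₂/n₁ = tan 51.67° = 1.2649, n₃/n₂ = tan 52.71° = 1.3132.
Multiplying, n₃/n₁ = 1.2649 × 1.3132 = 1.6610, and θ_B(1→3) = arctan 1.6610 = 58.95°.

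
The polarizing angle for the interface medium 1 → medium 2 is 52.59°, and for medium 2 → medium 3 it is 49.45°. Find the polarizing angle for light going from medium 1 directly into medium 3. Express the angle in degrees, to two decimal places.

n₂/n₁ = tan 52.59° = 1.3075 and n₃/n₂ = tan 49.45° = 1.1688.
So n₃/n₁ = (n₂/n₁)(n₃/n₂) = 1.3075 × 1.1688 = 1.5282.
θ_B(1→3) = arctan(1.5282) = 56.80°.

θ_B ≈ 56.80°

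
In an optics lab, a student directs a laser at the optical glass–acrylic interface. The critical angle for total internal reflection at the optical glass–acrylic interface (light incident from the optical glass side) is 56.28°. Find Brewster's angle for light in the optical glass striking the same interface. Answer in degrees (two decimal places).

At the critical angle sin θ_c = n₂/n₁, giving n₂/n₁ = sin 56.28° = 0.8318.
Then tan θ_B = n₂/n₁ = 0.8318, so θ_B = arctan 0.8318 = 39.75°.

θ_B ≈ 39.75°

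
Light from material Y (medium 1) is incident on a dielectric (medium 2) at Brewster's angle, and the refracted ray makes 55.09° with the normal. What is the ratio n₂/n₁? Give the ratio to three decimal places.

n₂/n₁ ≈ 0.698

θ_B + θ_t = 90°, so θ_B = 90° − 55.09° = 34.91°.
Then n₂/n₁ = tan θ_B = tan 34.91° = 0.698.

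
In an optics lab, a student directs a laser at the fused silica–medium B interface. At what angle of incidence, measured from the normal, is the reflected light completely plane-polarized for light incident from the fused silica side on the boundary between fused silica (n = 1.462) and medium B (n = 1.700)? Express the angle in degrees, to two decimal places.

θ_B ≈ 49.30°

tan θ_B = n₂/n₁ = 1.700/1.462 = 1.1628.
So θ_B = arctan 1.1628 = 49.30°.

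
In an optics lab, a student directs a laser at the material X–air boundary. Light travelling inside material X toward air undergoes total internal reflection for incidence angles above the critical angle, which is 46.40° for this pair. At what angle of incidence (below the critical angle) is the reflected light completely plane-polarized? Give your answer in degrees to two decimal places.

θ_B ≈ 35.91°

sin θ_c = n₂/n₁, so n₂/n₁ = sin 46.40° = 0.7242.
Brewster: tan θ_B = n₂/n₁ = 0.7242.
θ_B = arctan(0.7242) = 35.91°.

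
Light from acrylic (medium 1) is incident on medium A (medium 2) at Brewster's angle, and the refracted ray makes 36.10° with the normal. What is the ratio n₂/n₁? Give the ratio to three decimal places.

n₂/n₁ ≈ 1.371

θ_B + θ_t = 90°, so θ_B = 90° − 36.10° = 53.90°.
Then n₂/n₁ = tan θ_B = tan 53.90° = 1.371.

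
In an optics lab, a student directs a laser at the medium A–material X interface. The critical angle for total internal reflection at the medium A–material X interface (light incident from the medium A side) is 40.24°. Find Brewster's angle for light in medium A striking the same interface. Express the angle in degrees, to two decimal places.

At the critical angle sin θ_c = n₂/n₁, giving n₂/n₁ = sin 40.24° = 0.6460.
Then tan θ_B = n₂/n₁ = 0.6460, so θ_B = arctan 0.6460 = 32.86°.

θ_B ≈ 32.86°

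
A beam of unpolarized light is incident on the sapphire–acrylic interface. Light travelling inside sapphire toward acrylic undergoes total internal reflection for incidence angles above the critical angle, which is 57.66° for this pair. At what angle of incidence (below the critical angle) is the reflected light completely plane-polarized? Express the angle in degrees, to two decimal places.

θ_B ≈ 40.19°

n₂/n₁ = sin θ_c = sin 57.66° = 0.8449.
tan θ_B equals the same ratio, so θ_B = arctan(0.8449) = 40.19°.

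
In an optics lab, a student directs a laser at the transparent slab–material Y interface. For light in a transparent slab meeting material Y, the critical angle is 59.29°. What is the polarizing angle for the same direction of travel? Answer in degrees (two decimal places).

θ_B ≈ 40.69°

At the critical angle sin θ_c = n₂/n₁, giving n₂/n₁ = sin 59.29° = 0.8598.
Then tan θ_B = n₂/n₁ = 0.8598, so θ_B = arctan 0.8598 = 40.69°.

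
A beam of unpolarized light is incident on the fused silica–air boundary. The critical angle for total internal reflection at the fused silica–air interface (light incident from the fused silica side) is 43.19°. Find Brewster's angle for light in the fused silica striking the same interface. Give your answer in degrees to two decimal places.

θ_B ≈ 34.39°

n₂/n₁ = sin θ_c = sin 43.19° = 0.6844.
tan θ_B equals the same ratio, so θ_B = arctan(0.6844) = 34.39°.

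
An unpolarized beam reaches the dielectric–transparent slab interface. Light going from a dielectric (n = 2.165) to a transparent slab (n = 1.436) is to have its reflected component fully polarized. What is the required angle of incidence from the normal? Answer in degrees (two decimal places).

At Brewster's angle the reflected and refracted rays are perpendicular, which with Snell's law gives tan θ_B = n₂/n₁.
Brewster's condition: tan θ_B = n₂/n₁ = 1.436/2.165 = 0.6633.
θ_B = arctan(0.6633) = 33.56°.

θ_B ≈ 33.56°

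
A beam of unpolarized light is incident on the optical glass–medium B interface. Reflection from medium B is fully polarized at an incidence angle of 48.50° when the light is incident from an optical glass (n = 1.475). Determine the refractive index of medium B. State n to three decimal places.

Brewster's law: tan θ_B = n₂/n₁ (light incident in an optical glass, refracted into medium B).
n₂ = n₁ tan θ_B = 1.475 × tan 48.50° = 1.667.

n ≈ 1.667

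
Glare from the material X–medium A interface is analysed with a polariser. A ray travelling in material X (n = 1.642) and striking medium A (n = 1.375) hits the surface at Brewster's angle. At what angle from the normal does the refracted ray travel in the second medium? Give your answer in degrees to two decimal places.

θ_t ≈ 50.06°

tan θ_B = n₂/n₁ = 1.375/1.642 = 0.8374, so θ_B = 39.94°.
The refracted ray is perpendicular to the reflected ray, so θ_t = 90° − θ_B = 50.06°.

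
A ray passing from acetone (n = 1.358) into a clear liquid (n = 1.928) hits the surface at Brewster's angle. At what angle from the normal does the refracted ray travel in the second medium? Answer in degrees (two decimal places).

θ_t ≈ 35.16°

θ_B = arctan(n₂/n₁) = arctan(1.928/1.358) = 54.84°.
Since θ_B + θ_t = 90° at Brewster incidence, θ_t = 90° − 54.84° = 35.16°.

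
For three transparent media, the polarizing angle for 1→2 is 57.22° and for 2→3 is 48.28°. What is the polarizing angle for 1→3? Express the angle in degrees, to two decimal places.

θ_B ≈ 60.14°

Each Brewster angle gives a ratio: n₂/n₁ = tan 57.22° = 1.5529, n₃/n₂ = tan 48.28° = 1.1216.
Multiplying, n₃/n₁ = 1.5529 × 1.1216 = 1.7417, and θ_B(1→3) = arctan 1.7417 = 60.14°.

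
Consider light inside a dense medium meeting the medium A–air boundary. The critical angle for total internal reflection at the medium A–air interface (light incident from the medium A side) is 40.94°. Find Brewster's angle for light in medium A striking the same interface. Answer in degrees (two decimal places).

θ_B ≈ 33.24°

sin θ_c = n₂/n₁, so n₂/n₁ = sin 40.94° = 0.6553.
Brewster: tan θ_B = n₂/n₁ = 0.6553.
θ_B = arctan(0.6553) = 33.24°.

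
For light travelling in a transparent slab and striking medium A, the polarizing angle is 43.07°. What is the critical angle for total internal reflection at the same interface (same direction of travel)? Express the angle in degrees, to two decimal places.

n₂/n₁ = tan 43.07° = 0.9348; the critical angle satisfies sin θ_c = n₂/n₁.
θ_c = arcsin(0.9348) = 69.20°.

θ_c ≈ 69.20°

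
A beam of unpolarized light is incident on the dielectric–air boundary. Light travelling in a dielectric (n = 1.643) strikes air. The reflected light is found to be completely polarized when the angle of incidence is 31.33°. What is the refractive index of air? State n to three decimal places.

At Brewster's angle, tan θ_B = n₂/n₁ with n₁ on the incident side (a dielectric) and n₂ on the transmitted side (air).
n₂ = n₁ tan θ_B = 1.643 × tan 31.33° = 1.000.

n ≈ 1.000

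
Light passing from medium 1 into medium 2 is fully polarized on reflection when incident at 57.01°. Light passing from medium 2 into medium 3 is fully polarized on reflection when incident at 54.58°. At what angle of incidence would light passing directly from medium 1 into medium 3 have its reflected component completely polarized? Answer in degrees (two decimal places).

Each Brewster angle gives a ratio: n₂/n₁ = tan 57.01° = 1.5405, n₃/n₂ = tan 54.58° = 1.4061.
n₃/n₁ = 2.1660. Then tan θ_B(1→3) = n₃/n₁, so θ_B(1→3) = arctan(2.1660) = 65.22°.

θ_B ≈ 65.22°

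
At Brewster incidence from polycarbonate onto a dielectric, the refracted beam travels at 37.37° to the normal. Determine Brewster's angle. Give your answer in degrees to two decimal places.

At Brewster's angle the reflected and refracted rays are perpendicular, so θ_B + θ_t = 90°.
θ_B = 90° − 37.37° = 52.63°.

θ_B ≈ 52.63°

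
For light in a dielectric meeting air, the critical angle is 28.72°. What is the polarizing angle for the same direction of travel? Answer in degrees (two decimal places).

sin θ_c = n₂/n₁, so n₂/n₁ = sin 28.72° = 0.4805.
Brewster: tan θ_B = n₂/n₁ = 0.4805.
θ_B = arctan(0.4805) = 25.67°.

θ_B ≈ 25.67°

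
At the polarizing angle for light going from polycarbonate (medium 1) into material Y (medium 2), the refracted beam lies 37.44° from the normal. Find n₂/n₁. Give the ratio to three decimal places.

n₂/n₁ ≈ 1.306

At Brewster incidence θ_B = 90° − θ_t = 90° − 37.44° = 52.56°.
tan θ_B = n₂/n₁, so n₂/n₁ = tan 52.56° = 1.306.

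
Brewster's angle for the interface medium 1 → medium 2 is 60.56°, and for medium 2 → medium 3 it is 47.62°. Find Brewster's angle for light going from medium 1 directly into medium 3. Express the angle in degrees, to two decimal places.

θ_B ≈ 62.75°

n₂/n₁ = tan 60.56° = 1.7718 and n₃/n₂ = tan 47.62° = 1.0959.
So n₃/n₁ = (n₂/n₁)(n₃/n₂) = 1.7718 × 1.0959 = 1.9418.
θ_B(1→3) = arctan(1.9418) = 62.75°.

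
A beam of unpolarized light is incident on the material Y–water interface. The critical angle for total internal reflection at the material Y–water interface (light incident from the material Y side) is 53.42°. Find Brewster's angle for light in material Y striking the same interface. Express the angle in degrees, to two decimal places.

θ_B ≈ 38.77°

At the critical angle sin θ_c = n₂/n₁, giving n₂/n₁ = sin 53.42° = 0.8030.
Then tan θ_B = n₂/n₁ = 0.8030, so θ_B = arctan 0.8030 = 38.77°.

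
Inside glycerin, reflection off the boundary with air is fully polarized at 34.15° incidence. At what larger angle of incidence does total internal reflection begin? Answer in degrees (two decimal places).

n₂/n₁ = tan 34.15° = 0.6783; the critical angle satisfies sin θ_c = n₂/n₁.
θ_c = arcsin(0.6783) = 42.71°.

θ_c ≈ 42.71°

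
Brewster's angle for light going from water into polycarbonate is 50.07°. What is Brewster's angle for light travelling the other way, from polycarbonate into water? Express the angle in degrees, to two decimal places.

θ_B' ≈ 39.93°

tan θ_B' = n₁/n₂ = 1/tan θ_B, so θ_B' = 90° − θ_B.
θ_B' = 90° − 50.07° = 39.93°.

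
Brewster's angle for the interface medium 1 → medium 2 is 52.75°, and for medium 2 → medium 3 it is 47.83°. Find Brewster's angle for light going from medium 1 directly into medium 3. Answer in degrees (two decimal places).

n₂/n₁ = tan 52.75° = 1.3151 and n₃/n₂ = tan 47.83° = 1.1040.
n₃/n₁ = 1.4518. Then tan θ_B(1→3) = n₃/n₁, so θ_B(1→3) = arctan(1.4518) = 55.44°.

θ_B ≈ 55.44°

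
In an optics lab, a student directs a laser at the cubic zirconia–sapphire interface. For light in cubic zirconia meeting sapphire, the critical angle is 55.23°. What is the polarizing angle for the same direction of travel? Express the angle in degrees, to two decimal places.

sin θ_c = n₂/n₁, so n₂/n₁ = sin 55.23° = 0.8214.
Brewster: tan θ_B = n₂/n₁ = 0.8214.
θ_B = arctan(0.8214) = 39.40°.

θ_B ≈ 39.40°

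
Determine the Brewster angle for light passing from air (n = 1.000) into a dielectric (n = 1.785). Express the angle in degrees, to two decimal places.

Here n₂/n₁ = 1.785/1.000 = 1.7850, and Brewster's law gives tan θ_B = n₂/n₁. Taking the arctangent, θ_B = 60.74°.

θ_B ≈ 60.74°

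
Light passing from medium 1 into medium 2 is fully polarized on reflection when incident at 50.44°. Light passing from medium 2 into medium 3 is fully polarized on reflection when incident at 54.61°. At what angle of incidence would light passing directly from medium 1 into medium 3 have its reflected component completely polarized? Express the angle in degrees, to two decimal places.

θ_B ≈ 59.59°

tan θ_B(1→2) = n₂/n₁ = tan 50.44° = 1.2105.
tan θ_B(2→3) = n₃/n₂ = tan 54.61° = 1.4077.
So n₃/n₁ = (n₂/n₁)(n₃/n₂) = 1.2105 × 1.4077 = 1.7040.
θ_B(1→3) = arctan(1.7040) = 59.59°.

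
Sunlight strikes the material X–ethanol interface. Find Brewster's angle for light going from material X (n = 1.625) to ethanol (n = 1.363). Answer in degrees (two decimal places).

θ_B ≈ 39.99°

At Brewster's angle the reflected and refracted rays are perpendicular, which with Snell's law gives tan θ_B = n₂/n₁.
tan θ_B = n₂/n₁ = 1.363/1.625 = 0.8388. Taking the arctangent, θ_B = 39.99°.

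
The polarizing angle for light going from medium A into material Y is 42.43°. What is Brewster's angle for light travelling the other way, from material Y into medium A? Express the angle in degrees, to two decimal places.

θ_B' ≈ 47.57°

tan θ_B' = n₁/n₂ = 1/tan θ_B, so θ_B' = 90° − θ_B.
θ_B' = 90° − 42.43° = 47.57°.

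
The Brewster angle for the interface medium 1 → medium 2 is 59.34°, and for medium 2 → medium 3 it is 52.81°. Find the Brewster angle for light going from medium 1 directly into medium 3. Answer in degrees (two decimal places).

θ_B ≈ 65.78°

n₂/n₁ = tan 59.34° = 1.6869 and n₃/n₂ = tan 52.81° = 1.3179.
n₃/n₁ = 2.2232. Then tan θ_B(1→3) = n₃/n₁, so θ_B(1→3) = arctan(2.2232) = 65.78°.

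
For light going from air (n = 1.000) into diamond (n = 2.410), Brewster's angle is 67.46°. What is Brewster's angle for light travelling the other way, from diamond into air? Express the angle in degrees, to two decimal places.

θ_B' ≈ 22.54°

Reversing the direction swaps n₁ and n₂, so tan θ_B' = 1/tan θ_B and θ_B' = 90° − θ_B.
Hence θ_B' = 90° − 67.46° = 22.54°.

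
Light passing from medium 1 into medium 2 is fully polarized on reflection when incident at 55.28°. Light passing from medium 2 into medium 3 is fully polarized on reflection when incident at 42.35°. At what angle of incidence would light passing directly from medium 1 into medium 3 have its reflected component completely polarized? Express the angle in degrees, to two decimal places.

θ_B ≈ 52.76°

Each Brewster angle gives a ratio: n₂/n₁ = tan 55.28° = 1.4431, n₃/n₂ = tan 42.35° = 0.9115.
Multiplying, n₃/n₁ = 1.4431 × 0.9115 = 1.3154, and θ_B(1→3) = arctan 1.3154 = 52.76°.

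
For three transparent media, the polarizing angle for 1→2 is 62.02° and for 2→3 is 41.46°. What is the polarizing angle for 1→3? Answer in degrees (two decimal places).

n₂/n₁ = tan 62.02° = 1.8823 and n₃/n₂ = tan 41.46° = 0.8835.
n₃/n₁ = 1.6630. Then tan θ_B(1→3) = n₃/n₁, so θ_B(1→3) = arctan(1.6630) = 58.98°.

θ_B ≈ 58.98°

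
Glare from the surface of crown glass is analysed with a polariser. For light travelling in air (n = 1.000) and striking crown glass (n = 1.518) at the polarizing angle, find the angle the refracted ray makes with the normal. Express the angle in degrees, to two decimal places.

tan θ_B = n₂/n₁ = 1.518/1.000 = 1.5180, so θ_B = 56.62°.
Since θ_B + θ_t = 90° at Brewster incidence, θ_t = 90° − 56.62° = 33.38°.

θ_t ≈ 33.38°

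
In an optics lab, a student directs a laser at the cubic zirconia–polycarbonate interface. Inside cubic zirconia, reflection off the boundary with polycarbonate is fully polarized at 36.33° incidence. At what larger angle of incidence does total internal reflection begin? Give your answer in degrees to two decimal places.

tan θ_B = n₂/n₁ = tan 36.33° = 0.7354.
Total internal reflection: sin θ_c = n₂/n₁ = 0.7354.
θ_c = arcsin(0.7354) = 47.34°.

θ_c ≈ 47.34°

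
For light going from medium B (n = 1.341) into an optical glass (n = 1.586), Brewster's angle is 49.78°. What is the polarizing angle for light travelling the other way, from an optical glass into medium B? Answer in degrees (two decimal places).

θ_B' ≈ 40.22°

Reversing the direction swaps n₁ and n₂, so tan θ_B' = 1/tan θ_B and θ_B' = 90° − θ_B.
Hence θ_B' = 90° − 49.78° = 40.22°.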